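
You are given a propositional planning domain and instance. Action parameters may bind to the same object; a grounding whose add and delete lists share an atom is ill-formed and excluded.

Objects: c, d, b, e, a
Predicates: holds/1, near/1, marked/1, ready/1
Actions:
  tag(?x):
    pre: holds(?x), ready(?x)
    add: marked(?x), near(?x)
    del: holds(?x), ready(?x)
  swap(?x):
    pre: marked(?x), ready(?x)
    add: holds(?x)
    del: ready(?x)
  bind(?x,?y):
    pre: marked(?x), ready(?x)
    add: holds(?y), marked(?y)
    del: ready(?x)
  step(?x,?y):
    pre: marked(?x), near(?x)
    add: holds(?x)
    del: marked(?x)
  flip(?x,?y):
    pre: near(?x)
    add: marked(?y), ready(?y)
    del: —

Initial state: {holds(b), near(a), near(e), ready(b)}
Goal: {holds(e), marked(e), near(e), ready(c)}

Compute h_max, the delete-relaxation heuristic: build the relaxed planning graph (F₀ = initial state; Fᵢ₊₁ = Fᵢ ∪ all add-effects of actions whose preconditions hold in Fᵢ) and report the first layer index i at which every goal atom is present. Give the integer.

2

F0 = init (4 atoms)
F1 = F0 ∪ {marked(a), marked(b), marked(c), marked(d), marked(e), near(b), ready(a), ready(c), ready(d), ready(e)}  (14 atoms)
F2 = F1 ∪ {holds(a), holds(c), holds(d), holds(e)}  (18 atoms)
goal ⊆ F2  ⇒  h_max = 2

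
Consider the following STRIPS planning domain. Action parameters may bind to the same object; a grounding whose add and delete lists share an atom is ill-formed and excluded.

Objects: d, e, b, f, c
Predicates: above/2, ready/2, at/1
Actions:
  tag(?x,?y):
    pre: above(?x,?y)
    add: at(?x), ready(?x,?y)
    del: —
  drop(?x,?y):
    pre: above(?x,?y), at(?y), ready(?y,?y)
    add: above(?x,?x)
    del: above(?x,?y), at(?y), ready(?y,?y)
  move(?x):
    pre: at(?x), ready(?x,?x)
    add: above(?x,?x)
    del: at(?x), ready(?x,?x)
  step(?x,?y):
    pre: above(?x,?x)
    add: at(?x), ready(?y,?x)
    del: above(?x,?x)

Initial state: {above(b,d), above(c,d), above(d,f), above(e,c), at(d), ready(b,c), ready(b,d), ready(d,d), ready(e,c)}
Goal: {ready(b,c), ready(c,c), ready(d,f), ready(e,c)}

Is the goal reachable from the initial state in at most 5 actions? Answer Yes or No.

1. tag(d,f)  →  {above(b,d), above(c,d), above(d,f), above(e,c), at(d), ready(b,c), ready(b,d), ready(d,d), ready(d,f), ready(e,c)}
2. drop(c,d)  →  {above(b,d), above(c,c), above(d,f), above(e,c), ready(b,c), ready(b,d), ready(d,f), ready(e,c)}
3. tag(c,c)  →  {above(b,d), above(c,c), above(d,f), above(e,c), at(c), ready(b,c), ready(b,d), ready(c,c), ready(d,f), ready(e,c)}
optimal plan length = 3; 3 ≤ 5

Yes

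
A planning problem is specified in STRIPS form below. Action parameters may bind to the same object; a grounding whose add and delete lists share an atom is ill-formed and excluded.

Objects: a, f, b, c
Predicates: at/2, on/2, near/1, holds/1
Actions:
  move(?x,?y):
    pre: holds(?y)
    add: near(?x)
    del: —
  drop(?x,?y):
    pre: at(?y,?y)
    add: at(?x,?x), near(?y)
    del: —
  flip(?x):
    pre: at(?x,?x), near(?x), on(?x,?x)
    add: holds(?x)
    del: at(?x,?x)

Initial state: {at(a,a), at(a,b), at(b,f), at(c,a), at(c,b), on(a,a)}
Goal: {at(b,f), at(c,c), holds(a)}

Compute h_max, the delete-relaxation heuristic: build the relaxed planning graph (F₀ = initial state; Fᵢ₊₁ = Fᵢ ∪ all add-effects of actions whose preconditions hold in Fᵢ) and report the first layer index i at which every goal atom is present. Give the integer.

F0 = init (6 atoms)
F1 = F0 ∪ {at(b,b), at(c,c), at(f,f), near(a)}  (10 atoms)
F2 = F1 ∪ {holds(a), near(b), near(c), near(f)}  (14 atoms)
goal ⊆ F2  ⇒  h_max = 2

2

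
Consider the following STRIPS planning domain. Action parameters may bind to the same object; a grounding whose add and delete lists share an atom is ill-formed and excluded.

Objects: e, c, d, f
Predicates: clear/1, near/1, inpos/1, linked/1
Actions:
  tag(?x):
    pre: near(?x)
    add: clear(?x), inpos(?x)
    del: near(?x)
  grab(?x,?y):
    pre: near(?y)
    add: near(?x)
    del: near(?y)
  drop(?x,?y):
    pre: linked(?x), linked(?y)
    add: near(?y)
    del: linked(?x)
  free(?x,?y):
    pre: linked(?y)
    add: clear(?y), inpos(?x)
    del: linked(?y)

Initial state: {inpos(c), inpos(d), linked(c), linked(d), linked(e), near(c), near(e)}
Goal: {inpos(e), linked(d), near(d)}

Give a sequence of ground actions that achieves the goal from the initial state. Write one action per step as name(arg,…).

tag(e); grab(d,c)

1. tag(e)  →  {clear(e), inpos(c), inpos(d), inpos(e), linked(c), linked(d), linked(e), near(c)}
2. grab(d,c)  →  {clear(e), inpos(c), inpos(d), inpos(e), linked(c), linked(d), linked(e), near(d)}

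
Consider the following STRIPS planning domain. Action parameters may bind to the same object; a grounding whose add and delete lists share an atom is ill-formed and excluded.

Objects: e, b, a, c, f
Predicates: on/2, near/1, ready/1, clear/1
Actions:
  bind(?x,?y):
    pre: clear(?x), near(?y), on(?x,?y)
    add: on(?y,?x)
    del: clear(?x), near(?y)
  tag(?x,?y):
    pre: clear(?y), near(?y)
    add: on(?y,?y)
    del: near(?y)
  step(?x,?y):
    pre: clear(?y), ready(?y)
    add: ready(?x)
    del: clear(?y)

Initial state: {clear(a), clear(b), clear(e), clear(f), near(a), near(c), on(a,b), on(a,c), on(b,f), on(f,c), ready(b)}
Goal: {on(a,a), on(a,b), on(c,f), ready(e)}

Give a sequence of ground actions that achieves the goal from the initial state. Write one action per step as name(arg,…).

bind(f,c); tag(e,a); step(e,b)

1. bind(f,c)  →  {clear(a), clear(b), clear(e), near(a), on(a,b), on(a,c), on(b,f), on(c,f), on(f,c), ready(b)}
2. tag(e,a)  →  {clear(a), clear(b), clear(e), on(a,a), on(a,b), on(a,c), on(b,f), on(c,f), on(f,c), ready(b)}
3. step(e,b)  →  {clear(a), clear(e), on(a,a), on(a,b), on(a,c), on(b,f), on(c,f), on(f,c), ready(b), ready(e)}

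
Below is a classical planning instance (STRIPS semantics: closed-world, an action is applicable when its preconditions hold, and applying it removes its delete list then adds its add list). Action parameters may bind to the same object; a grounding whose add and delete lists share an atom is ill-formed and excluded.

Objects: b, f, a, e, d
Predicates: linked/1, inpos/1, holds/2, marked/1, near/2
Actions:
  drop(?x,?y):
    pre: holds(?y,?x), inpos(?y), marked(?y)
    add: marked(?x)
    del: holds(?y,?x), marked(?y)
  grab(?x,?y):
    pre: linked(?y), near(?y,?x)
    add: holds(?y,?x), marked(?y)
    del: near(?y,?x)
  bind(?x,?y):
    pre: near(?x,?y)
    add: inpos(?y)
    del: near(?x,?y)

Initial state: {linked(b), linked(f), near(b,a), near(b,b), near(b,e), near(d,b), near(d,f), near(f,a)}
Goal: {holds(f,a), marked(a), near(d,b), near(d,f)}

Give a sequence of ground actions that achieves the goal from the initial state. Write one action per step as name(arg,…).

grab(a,b); grab(a,f); bind(b,b); drop(a,b)

1. grab(a,b)  →  {holds(b,a), linked(b), linked(f), marked(b), near(b,b), near(b,e), near(d,b), near(d,f), near(f,a)}
2. grab(a,f)  →  {holds(b,a), holds(f,a), linked(b), linked(f), marked(b), marked(f), near(b,b), near(b,e), near(d,b), near(d,f)}
3. bind(b,b)  →  {holds(b,a), holds(f,a), inpos(b), linked(b), linked(f), marked(b), marked(f), near(b,e), near(d,b), near(d,f)}
4. drop(a,b)  →  {holds(f,a), inpos(b), linked(b), linked(f), marked(a), marked(f), near(b,e), near(d,b), near(d,f)}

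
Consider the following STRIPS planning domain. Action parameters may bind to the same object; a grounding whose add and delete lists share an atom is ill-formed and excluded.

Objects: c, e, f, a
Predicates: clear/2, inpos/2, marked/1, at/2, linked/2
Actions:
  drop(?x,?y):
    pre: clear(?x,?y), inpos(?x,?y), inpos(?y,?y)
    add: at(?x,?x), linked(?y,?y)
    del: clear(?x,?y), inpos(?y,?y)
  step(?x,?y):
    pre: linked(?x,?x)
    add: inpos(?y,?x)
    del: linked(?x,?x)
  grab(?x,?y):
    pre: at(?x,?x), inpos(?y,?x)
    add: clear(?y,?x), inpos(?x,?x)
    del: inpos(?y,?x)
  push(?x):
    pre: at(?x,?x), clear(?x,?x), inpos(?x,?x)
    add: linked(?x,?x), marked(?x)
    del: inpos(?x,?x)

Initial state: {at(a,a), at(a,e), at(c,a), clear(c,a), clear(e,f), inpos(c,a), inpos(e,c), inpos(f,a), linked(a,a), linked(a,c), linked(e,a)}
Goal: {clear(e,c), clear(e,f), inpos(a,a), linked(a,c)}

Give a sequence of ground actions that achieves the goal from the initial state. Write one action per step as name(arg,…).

1. step(a,a)  →  {at(a,a), at(a,e), at(c,a), clear(c,a), clear(e,f), inpos(a,a), inpos(c,a), inpos(e,c), inpos(f,a), linked(a,c), linked(e,a)}
2. drop(c,a)  →  {at(a,a), at(a,e), at(c,a), at(c,c), clear(e,f), inpos(c,a), inpos(e,c), inpos(f,a), linked(a,a), linked(a,c), linked(e,a)}
3. step(a,a)  →  {at(a,a), at(a,e), at(c,a), at(c,c), clear(e,f), inpos(a,a), inpos(c,a), inpos(e,c), inpos(f,a), linked(a,c), linked(e,a)}
4. grab(c,e)  →  {at(a,a), at(a,e), at(c,a), at(c,c), clear(e,c), clear(e,f), inpos(a,a), inpos(c,a), inpos(c,c), inpos(f,a), linked(a,c), linked(e,a)}

step(a,a); drop(c,a); step(a,a); grab(c,e)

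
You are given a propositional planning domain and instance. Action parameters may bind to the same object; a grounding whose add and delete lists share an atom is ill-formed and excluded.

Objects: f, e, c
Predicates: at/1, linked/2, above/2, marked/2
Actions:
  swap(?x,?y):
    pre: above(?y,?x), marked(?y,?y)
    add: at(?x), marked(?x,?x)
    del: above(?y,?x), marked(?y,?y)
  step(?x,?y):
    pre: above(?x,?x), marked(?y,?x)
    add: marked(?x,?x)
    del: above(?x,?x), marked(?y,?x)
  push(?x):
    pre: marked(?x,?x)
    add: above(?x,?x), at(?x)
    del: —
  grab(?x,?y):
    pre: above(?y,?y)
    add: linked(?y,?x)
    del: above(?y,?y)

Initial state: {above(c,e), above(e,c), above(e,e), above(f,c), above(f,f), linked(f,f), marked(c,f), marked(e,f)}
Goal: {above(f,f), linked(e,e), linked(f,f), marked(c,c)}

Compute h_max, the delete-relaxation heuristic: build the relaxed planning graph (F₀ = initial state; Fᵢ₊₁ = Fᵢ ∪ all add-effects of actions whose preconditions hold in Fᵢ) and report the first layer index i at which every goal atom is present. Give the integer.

F0 = init (8 atoms)
F1 = F0 ∪ {linked(e,c), linked(e,e), linked(e,f), linked(f,c), linked(f,e), marked(f,f)}  (14 atoms)
F2 = F1 ∪ {at(c), at(f), marked(c,c)}  (17 atoms)
goal ⊆ F2  ⇒  h_max = 2

2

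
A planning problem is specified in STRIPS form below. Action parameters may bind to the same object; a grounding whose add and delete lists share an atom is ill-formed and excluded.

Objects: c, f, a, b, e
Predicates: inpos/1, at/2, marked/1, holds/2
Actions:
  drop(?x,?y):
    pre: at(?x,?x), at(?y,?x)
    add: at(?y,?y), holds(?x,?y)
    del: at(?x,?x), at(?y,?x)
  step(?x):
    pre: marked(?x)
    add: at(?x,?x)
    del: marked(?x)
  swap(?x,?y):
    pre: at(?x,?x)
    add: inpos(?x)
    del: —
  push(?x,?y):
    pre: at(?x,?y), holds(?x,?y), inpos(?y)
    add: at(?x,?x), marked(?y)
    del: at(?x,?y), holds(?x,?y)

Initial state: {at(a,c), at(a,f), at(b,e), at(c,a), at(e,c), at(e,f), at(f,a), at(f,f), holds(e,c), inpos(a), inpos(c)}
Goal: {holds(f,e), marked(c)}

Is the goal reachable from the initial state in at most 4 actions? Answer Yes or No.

1. drop(f,e)  →  {at(a,c), at(a,f), at(b,e), at(c,a), at(e,c), at(e,e), at(f,a), holds(e,c), holds(f,e), inpos(a), inpos(c)}
2. push(e,c)  →  {at(a,c), at(a,f), at(b,e), at(c,a), at(e,e), at(f,a), holds(f,e), inpos(a), inpos(c), marked(c)}
optimal plan length = 2; 2 ≤ 4

Yes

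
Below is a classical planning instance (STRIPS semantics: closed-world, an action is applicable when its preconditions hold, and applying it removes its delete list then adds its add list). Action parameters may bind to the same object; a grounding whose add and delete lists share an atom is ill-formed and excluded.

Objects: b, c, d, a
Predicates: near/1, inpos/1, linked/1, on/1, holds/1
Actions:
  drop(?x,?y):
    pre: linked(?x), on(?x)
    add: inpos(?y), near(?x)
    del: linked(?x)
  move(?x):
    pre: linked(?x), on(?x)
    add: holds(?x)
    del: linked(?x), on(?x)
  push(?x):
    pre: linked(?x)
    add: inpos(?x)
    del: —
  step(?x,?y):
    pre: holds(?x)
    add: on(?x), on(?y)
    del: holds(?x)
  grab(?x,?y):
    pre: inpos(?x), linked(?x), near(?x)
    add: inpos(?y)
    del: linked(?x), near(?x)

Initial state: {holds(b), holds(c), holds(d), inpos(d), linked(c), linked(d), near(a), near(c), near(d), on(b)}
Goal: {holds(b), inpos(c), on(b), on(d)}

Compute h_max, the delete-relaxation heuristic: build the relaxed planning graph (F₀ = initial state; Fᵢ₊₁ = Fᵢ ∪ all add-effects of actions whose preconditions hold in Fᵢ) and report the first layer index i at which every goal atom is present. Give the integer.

F0 = init (10 atoms)
F1 = F0 ∪ {inpos(a), inpos(b), inpos(c), on(a), on(c), on(d)}  (16 atoms)
goal ⊆ F1  ⇒  h_max = 1

1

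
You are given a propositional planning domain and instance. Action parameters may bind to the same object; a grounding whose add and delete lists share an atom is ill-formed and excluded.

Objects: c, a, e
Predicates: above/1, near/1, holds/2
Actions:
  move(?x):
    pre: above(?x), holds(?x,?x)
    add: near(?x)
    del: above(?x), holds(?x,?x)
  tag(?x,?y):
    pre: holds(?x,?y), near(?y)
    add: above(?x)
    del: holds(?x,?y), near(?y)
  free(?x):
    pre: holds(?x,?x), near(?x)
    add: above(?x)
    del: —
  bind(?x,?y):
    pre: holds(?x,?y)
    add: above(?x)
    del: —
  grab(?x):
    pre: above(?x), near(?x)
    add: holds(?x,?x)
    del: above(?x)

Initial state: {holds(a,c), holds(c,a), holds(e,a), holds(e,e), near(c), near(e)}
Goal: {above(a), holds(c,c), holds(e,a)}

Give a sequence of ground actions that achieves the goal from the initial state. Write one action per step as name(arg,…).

bind(c,a); bind(a,c); grab(c)

1. bind(c,a)  →  {above(c), holds(a,c), holds(c,a), holds(e,a), holds(e,e), near(c), near(e)}
2. bind(a,c)  →  {above(a), above(c), holds(a,c), holds(c,a), holds(e,a), holds(e,e), near(c), near(e)}
3. grab(c)  →  {above(a), holds(a,c), holds(c,a), holds(c,c), holds(e,a), holds(e,e), near(c), near(e)}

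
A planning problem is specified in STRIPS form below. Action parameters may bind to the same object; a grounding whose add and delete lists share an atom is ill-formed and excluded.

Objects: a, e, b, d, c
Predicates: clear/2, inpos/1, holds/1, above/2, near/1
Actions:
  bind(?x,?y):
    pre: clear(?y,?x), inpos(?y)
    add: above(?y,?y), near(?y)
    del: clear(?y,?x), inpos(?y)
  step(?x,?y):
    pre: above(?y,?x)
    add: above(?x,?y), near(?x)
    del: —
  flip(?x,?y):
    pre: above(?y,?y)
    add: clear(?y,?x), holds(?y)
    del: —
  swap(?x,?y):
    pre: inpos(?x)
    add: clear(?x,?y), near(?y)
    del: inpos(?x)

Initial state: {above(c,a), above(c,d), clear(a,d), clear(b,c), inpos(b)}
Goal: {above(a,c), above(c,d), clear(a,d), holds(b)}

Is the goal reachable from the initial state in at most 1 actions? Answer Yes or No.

No

1. bind(c,b)  →  {above(b,b), above(c,a), above(c,d), clear(a,d), near(b)}
2. step(a,c)  →  {above(a,c), above(b,b), above(c,a), above(c,d), clear(a,d), near(a), near(b)}
3. flip(a,b)  →  {above(a,c), above(b,b), above(c,a), above(c,d), clear(a,d), clear(b,a), holds(b), near(a), near(b)}
optimal plan length = 3; 3 > 1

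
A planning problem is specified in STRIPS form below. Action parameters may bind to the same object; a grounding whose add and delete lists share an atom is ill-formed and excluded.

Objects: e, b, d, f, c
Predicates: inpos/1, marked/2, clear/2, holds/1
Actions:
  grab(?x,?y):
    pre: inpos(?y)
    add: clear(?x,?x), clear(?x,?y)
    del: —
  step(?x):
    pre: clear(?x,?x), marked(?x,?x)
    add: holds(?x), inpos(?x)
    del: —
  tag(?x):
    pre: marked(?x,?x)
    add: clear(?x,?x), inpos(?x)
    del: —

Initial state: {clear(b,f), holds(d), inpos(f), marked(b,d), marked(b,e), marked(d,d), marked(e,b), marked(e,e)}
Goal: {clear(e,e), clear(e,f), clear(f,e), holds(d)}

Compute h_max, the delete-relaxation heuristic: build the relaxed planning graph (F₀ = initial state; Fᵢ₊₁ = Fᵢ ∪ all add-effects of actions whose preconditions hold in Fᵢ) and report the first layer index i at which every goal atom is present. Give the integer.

F0 = init (8 atoms)
F1 = F0 ∪ {clear(b,b), clear(c,c), clear(c,f), clear(d,d), clear(d,f), clear(e,e), clear(e,f), clear(f,f), inpos(d), inpos(e)}  (18 atoms)
F2 = F1 ∪ {clear(b,d), clear(b,e), clear(c,d), clear(c,e), clear(d,e), clear(e,d), clear(f,d), clear(f,e), holds(e)}  (27 atoms)
goal ⊆ F2  ⇒  h_max = 2

2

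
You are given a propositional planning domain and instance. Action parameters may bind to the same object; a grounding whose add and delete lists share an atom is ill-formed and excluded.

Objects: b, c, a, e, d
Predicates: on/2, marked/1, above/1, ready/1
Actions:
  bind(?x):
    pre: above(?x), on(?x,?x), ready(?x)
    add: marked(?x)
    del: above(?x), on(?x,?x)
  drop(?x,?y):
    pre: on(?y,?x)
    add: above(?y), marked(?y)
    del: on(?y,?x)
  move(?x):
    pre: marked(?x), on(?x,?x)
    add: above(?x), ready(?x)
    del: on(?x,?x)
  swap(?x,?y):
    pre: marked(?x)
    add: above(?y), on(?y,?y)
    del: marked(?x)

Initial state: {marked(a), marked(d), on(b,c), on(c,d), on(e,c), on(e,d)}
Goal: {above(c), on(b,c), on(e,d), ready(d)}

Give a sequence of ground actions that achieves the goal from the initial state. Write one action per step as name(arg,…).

drop(d,c); swap(c,d); move(d)

1. drop(d,c)  →  {above(c), marked(a), marked(c), marked(d), on(b,c), on(e,c), on(e,d)}
2. swap(c,d)  →  {above(c), above(d), marked(a), marked(d), on(b,c), on(d,d), on(e,c), on(e,d)}
3. move(d)  →  {above(c), above(d), marked(a), marked(d), on(b,c), on(e,c), on(e,d), ready(d)}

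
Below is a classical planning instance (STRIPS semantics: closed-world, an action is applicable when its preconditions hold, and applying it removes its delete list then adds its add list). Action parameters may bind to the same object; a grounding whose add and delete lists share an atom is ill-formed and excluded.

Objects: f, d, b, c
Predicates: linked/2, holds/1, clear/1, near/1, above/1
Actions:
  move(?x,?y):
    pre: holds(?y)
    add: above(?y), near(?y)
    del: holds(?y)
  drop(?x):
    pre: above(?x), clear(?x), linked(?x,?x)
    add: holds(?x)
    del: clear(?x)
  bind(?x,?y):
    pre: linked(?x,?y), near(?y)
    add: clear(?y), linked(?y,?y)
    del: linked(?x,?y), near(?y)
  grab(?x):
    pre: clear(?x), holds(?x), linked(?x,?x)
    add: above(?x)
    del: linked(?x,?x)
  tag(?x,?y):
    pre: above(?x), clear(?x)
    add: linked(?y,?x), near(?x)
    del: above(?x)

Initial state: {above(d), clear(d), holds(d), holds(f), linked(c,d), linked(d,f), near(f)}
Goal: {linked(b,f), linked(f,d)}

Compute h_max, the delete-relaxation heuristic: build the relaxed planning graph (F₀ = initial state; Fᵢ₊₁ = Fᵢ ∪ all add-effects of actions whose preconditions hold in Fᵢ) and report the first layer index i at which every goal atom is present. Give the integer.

F0 = init (7 atoms)
F1 = F0 ∪ {above(f), clear(f), linked(b,d), linked(d,d), linked(f,d), linked(f,f), near(d)}  (14 atoms)
F2 = F1 ∪ {linked(b,f), linked(c,f)}  (16 atoms)
goal ⊆ F2  ⇒  h_max = 2

2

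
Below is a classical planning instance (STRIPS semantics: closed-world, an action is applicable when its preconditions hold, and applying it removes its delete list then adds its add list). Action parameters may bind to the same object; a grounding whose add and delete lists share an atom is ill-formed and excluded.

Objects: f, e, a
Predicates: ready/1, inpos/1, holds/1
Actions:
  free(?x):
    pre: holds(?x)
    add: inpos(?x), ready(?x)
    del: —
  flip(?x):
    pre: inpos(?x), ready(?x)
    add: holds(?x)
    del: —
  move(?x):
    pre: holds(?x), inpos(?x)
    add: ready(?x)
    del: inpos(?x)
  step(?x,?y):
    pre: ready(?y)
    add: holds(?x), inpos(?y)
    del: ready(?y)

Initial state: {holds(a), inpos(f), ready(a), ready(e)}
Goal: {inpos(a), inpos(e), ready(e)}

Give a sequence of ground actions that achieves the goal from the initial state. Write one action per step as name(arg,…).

step(e,a); free(e)

1. step(e,a)  →  {holds(a), holds(e), inpos(a), inpos(f), ready(e)}
2. free(e)  →  {holds(a), holds(e), inpos(a), inpos(e), inpos(f), ready(e)}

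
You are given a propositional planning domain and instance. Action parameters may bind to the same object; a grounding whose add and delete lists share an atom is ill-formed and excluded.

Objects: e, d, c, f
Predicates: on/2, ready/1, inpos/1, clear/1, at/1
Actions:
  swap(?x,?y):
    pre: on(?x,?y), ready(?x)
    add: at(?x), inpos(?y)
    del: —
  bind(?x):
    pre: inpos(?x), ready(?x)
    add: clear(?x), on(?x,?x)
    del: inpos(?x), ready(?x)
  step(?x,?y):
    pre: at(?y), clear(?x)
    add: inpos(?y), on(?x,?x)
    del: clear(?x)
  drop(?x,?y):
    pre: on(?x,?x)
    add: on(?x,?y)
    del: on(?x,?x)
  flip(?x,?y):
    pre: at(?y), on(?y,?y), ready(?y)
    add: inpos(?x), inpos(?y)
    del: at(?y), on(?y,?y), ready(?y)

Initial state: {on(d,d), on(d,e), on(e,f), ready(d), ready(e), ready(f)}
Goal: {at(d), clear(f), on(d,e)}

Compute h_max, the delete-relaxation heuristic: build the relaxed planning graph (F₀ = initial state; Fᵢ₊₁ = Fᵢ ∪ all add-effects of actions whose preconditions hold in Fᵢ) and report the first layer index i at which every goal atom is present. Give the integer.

F0 = init (6 atoms)
F1 = F0 ∪ {at(d), at(e), inpos(d), inpos(e), inpos(f), on(d,c), on(d,f)}  (13 atoms)
F2 = F1 ∪ {clear(d), clear(e), clear(f), inpos(c), on(e,e), on(f,f)}  (19 atoms)
goal ⊆ F2  ⇒  h_max = 2

2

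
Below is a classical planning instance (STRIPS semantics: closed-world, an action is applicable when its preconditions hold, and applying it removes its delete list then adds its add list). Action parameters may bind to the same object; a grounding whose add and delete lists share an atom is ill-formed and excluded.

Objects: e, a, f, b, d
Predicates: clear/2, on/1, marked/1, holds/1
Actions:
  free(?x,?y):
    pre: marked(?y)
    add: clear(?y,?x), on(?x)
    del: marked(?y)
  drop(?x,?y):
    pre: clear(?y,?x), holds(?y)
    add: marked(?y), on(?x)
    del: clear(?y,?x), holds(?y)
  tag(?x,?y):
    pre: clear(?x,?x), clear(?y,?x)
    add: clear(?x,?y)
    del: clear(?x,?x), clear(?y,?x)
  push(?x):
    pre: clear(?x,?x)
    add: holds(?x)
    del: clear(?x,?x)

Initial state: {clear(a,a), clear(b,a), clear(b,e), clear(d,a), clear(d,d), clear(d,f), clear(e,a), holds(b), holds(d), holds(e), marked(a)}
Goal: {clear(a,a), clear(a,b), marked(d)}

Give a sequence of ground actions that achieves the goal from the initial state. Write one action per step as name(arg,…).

1. free(b,a)  →  {clear(a,a), clear(a,b), clear(b,a), clear(b,e), clear(d,a), clear(d,d), clear(d,f), clear(e,a), holds(b), holds(d), holds(e), on(b)}
2. drop(a,d)  →  {clear(a,a), clear(a,b), clear(b,a), clear(b,e), clear(d,d), clear(d,f), clear(e,a), holds(b), holds(e), marked(d), on(a), on(b)}

free(b,a); drop(a,d)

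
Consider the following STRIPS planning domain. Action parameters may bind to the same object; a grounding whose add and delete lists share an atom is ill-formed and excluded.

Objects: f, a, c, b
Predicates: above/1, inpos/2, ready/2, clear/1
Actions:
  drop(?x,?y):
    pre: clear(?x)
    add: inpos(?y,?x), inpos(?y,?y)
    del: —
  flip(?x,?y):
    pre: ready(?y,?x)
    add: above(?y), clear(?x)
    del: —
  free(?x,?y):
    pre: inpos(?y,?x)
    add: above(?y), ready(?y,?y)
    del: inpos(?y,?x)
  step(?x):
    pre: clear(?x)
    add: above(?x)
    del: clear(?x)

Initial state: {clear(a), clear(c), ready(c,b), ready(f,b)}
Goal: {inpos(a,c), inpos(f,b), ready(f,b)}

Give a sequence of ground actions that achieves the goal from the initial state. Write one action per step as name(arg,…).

1. drop(c,a)  →  {clear(a), clear(c), inpos(a,a), inpos(a,c), ready(c,b), ready(f,b)}
2. flip(b,f)  →  {above(f), clear(a), clear(b), clear(c), inpos(a,a), inpos(a,c), ready(c,b), ready(f,b)}
3. drop(b,f)  →  {above(f), clear(a), clear(b), clear(c), inpos(a,a), inpos(a,c), inpos(f,b), inpos(f,f), ready(c,b), ready(f,b)}

drop(c,a); flip(b,f); drop(b,f)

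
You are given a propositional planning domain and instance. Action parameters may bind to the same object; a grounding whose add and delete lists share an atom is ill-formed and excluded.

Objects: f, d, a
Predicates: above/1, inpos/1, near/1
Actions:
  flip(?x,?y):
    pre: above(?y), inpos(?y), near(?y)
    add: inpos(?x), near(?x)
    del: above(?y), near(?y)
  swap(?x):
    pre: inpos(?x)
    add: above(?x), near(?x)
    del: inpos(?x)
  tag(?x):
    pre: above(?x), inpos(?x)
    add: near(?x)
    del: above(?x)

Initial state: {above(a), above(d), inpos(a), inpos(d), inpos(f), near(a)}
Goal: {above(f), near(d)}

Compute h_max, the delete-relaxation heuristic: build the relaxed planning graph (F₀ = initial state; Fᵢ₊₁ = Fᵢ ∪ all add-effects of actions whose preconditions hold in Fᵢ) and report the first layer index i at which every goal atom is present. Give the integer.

1

F0 = init (6 atoms)
F1 = F0 ∪ {above(f), near(d), near(f)}  (9 atoms)
goal ⊆ F1  ⇒  h_max = 1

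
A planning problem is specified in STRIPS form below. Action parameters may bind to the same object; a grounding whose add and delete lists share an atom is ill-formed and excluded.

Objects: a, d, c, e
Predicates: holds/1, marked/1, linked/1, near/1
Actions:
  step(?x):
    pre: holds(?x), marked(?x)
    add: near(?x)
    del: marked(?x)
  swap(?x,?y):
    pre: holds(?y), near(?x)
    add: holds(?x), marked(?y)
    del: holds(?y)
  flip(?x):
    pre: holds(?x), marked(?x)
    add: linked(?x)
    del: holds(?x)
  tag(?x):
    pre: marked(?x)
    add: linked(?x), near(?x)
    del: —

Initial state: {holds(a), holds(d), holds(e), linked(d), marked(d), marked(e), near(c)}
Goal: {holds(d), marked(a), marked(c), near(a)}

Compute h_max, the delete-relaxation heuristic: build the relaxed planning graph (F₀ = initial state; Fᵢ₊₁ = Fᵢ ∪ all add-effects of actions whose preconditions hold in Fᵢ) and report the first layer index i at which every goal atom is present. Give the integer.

2

F0 = init (7 atoms)
F1 = F0 ∪ {holds(c), linked(e), marked(a), near(d), near(e)}  (12 atoms)
F2 = F1 ∪ {linked(a), marked(c), near(a)}  (15 atoms)
goal ⊆ F2  ⇒  h_max = 2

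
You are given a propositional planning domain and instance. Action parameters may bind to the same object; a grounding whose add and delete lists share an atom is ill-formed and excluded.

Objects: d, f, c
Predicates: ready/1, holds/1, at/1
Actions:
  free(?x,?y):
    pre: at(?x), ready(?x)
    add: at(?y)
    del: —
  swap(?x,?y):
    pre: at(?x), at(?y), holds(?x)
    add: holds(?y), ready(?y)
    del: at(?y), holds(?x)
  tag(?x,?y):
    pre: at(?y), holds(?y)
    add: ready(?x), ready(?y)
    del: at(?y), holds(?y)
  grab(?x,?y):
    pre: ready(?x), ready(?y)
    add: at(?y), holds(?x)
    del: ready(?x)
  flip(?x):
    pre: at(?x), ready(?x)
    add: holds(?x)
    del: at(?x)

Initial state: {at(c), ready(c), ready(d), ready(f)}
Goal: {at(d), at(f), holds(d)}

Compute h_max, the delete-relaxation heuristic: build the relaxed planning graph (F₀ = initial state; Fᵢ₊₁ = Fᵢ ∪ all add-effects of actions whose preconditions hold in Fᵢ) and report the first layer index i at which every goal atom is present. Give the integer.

1

F0 = init (4 atoms)
F1 = F0 ∪ {at(d), at(f), holds(c), holds(d), holds(f)}  (9 atoms)
goal ⊆ F1  ⇒  h_max = 1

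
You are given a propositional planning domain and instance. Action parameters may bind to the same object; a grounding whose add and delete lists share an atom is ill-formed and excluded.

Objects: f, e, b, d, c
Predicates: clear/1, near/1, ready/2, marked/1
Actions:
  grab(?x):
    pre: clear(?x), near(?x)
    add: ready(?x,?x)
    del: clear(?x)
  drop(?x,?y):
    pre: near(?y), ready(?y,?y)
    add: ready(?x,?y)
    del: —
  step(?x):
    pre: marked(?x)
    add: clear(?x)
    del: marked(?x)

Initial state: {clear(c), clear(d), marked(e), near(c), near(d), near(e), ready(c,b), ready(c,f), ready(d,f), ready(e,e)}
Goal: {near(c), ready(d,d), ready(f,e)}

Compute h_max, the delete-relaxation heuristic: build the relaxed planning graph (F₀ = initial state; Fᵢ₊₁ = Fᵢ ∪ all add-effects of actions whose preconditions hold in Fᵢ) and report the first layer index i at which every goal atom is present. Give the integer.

F0 = init (10 atoms)
F1 = F0 ∪ {clear(e), ready(b,e), ready(c,c), ready(c,e), ready(d,d), ready(d,e), ready(f,e)}  (17 atoms)
goal ⊆ F1  ⇒  h_max = 1

1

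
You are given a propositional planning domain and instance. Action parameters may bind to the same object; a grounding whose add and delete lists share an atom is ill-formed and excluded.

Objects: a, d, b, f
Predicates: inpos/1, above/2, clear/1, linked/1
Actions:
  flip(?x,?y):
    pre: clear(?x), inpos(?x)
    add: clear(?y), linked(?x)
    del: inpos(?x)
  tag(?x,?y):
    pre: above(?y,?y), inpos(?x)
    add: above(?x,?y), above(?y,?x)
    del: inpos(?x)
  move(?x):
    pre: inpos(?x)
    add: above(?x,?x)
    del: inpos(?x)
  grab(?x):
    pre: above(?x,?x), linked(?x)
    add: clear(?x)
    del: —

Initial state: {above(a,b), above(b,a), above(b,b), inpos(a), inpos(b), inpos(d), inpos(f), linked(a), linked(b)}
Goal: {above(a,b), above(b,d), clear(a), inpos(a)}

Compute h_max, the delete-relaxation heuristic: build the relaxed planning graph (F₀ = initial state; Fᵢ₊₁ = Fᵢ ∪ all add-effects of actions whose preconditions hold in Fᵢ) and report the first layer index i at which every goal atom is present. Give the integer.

2

F0 = init (9 atoms)
F1 = F0 ∪ {above(a,a), above(b,d), above(b,f), above(d,b), above(d,d), above(f,b), above(f,f), clear(b)}  (17 atoms)
F2 = F1 ∪ {above(a,d), above(a,f), above(d,a), above(d,f), above(f,a), above(f,d), clear(a), clear(d), clear(f)}  (26 atoms)
goal ⊆ F2  ⇒  h_max = 2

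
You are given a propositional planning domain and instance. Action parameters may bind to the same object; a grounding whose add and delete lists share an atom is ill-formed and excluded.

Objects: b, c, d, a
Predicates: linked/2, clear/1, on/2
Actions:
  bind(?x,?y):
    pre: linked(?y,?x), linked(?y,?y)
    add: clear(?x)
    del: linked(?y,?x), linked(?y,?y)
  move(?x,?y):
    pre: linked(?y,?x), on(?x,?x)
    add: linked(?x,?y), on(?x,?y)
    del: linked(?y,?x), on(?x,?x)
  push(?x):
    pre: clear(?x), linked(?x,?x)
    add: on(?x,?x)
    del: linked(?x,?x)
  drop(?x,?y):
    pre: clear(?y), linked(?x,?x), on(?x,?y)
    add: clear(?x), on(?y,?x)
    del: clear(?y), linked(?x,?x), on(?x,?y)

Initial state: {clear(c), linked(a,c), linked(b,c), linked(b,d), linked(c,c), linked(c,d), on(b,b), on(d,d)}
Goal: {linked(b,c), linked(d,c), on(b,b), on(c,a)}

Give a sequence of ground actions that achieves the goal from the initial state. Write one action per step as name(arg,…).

1. move(d,c)  →  {clear(c), linked(a,c), linked(b,c), linked(b,d), linked(c,c), linked(d,c), on(b,b), on(d,c)}
2. push(c)  →  {clear(c), linked(a,c), linked(b,c), linked(b,d), linked(d,c), on(b,b), on(c,c), on(d,c)}
3. move(c,a)  →  {clear(c), linked(b,c), linked(b,d), linked(c,a), linked(d,c), on(b,b), on(c,a), on(d,c)}

move(d,c); push(c); move(c,a)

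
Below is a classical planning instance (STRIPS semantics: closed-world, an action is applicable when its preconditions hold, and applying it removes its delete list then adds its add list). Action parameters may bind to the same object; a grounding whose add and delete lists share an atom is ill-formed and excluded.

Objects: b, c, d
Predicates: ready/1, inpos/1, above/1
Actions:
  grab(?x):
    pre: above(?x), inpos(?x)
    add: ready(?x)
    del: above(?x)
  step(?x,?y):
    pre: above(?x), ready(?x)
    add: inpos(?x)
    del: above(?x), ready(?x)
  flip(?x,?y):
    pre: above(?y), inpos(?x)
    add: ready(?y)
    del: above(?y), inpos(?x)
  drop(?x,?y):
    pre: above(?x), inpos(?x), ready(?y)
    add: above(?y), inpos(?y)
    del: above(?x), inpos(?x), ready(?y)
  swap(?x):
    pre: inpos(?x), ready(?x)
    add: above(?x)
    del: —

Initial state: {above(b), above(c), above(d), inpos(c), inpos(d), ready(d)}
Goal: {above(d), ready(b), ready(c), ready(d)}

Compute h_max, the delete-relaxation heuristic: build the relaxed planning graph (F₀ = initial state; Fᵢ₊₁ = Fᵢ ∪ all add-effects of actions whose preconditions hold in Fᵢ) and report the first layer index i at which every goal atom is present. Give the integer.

1

F0 = init (6 atoms)
F1 = F0 ∪ {ready(b), ready(c)}  (8 atoms)
goal ⊆ F1  ⇒  h_max = 1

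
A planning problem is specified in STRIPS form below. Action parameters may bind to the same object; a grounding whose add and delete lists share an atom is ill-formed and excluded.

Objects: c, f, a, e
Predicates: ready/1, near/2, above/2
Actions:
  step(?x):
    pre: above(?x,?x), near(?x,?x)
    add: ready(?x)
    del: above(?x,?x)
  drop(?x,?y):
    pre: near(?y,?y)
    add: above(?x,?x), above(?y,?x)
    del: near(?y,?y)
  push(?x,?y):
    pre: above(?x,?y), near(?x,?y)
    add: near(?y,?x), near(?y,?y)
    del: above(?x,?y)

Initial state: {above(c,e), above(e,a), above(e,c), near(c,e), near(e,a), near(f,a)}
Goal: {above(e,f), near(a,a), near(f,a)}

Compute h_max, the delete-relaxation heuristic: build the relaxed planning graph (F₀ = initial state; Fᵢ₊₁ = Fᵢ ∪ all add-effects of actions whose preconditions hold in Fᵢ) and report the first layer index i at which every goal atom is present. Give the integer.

F0 = init (6 atoms)
F1 = F0 ∪ {near(a,a), near(a,e), near(e,c), near(e,e)}  (10 atoms)
F2 = F1 ∪ {above(a,a), above(a,c), above(a,e), above(a,f), above(c,c), above(e,e), above(e,f), above(f,f), near(c,c)}  (19 atoms)
goal ⊆ F2  ⇒  h_max = 2

2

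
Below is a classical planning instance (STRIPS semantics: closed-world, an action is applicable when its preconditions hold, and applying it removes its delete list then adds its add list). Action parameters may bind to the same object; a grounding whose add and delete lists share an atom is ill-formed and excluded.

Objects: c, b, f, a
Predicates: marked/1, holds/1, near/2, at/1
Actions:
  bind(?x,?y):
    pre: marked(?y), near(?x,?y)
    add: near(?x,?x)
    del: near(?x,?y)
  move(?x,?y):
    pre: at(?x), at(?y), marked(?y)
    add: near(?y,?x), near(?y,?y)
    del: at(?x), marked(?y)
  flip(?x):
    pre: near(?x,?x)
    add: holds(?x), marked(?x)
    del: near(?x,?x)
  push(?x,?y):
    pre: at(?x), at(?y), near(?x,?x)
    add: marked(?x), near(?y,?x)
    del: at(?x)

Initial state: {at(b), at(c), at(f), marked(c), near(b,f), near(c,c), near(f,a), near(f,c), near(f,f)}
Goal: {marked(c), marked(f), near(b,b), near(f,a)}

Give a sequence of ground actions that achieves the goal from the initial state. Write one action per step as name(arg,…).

flip(f); bind(b,f)

1. flip(f)  →  {at(b), at(c), at(f), holds(f), marked(c), marked(f), near(b,f), near(c,c), near(f,a), near(f,c)}
2. bind(b,f)  →  {at(b), at(c), at(f), holds(f), marked(c), marked(f), near(b,b), near(c,c), near(f,a), near(f,c)}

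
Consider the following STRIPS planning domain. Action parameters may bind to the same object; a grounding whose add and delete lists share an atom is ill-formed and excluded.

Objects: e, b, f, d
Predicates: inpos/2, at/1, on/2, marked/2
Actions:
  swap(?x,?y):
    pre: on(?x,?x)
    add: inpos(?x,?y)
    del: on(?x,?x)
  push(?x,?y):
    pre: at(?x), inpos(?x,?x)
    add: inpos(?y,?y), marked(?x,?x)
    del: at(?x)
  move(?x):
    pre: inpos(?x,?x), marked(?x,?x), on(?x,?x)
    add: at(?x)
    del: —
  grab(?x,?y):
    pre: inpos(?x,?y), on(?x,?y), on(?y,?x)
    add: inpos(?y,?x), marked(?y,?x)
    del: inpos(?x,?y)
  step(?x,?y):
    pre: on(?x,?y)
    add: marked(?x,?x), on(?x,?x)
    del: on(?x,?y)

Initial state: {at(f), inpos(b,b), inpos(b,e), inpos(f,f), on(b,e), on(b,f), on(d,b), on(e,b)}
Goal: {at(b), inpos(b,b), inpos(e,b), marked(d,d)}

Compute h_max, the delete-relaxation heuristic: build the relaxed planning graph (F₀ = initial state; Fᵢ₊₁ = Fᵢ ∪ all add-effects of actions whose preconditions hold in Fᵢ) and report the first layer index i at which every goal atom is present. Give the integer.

F0 = init (8 atoms)
F1 = F0 ∪ {inpos(d,d), inpos(e,b), inpos(e,e), marked(b,b), marked(d,d), marked(e,b), marked(e,e), marked(f,f), on(b,b), on(d,d), on(e,e)}  (19 atoms)
F2 = F1 ∪ {at(b), at(d), at(e), inpos(b,d), inpos(b,f), inpos(d,b), inpos(d,e), inpos(d,f), inpos(e,d), inpos(e,f), marked(b,e)}  (30 atoms)
goal ⊆ F2  ⇒  h_max = 2

2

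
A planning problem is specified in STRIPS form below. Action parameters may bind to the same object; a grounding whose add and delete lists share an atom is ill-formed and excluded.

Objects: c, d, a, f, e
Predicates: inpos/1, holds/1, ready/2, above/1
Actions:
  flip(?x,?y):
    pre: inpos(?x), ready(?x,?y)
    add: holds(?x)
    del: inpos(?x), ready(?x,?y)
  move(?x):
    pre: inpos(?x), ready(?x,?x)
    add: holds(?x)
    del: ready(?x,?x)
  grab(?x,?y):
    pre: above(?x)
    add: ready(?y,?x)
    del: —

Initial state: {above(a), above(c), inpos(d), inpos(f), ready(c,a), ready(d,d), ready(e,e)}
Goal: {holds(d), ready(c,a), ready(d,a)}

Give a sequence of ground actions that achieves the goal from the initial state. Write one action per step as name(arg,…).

flip(d,d); grab(a,d)

1. flip(d,d)  →  {above(a), above(c), holds(d), inpos(f), ready(c,a), ready(e,e)}
2. grab(a,d)  →  {above(a), above(c), holds(d), inpos(f), ready(c,a), ready(d,a), ready(e,e)}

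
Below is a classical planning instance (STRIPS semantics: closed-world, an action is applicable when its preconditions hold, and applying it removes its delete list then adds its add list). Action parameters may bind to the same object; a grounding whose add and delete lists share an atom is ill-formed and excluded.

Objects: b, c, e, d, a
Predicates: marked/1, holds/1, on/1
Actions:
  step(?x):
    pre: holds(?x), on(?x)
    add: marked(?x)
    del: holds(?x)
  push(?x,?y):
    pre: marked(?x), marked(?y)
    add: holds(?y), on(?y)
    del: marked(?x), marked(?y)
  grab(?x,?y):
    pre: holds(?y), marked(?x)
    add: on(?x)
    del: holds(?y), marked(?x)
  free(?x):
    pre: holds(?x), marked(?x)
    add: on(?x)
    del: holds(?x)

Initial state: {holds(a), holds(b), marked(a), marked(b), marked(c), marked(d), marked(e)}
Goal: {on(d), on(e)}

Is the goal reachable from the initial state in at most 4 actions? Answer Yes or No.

Yes

1. push(b,e)  →  {holds(a), holds(b), holds(e), marked(a), marked(c), marked(d), on(e)}
2. push(c,d)  →  {holds(a), holds(b), holds(d), holds(e), marked(a), on(d), on(e)}
optimal plan length = 2; 2 ≤ 4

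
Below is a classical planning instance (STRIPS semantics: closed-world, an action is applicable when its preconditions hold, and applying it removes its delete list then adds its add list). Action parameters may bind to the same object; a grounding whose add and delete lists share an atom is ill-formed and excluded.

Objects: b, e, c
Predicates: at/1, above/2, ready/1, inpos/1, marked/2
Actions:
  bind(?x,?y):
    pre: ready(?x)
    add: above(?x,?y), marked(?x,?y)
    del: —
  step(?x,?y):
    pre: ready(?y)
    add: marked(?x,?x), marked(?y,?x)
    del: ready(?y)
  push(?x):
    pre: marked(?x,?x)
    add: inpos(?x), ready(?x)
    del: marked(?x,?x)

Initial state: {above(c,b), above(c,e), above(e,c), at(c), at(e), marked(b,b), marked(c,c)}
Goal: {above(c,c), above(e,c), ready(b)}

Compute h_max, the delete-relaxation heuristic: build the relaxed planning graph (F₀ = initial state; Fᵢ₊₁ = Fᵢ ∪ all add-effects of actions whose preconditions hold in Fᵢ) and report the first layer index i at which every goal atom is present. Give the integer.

F0 = init (7 atoms)
F1 = F0 ∪ {inpos(b), inpos(c), ready(b), ready(c)}  (11 atoms)
F2 = F1 ∪ {above(b,b), above(b,c), above(b,e), above(c,c), marked(b,c), marked(b,e), marked(c,b), marked(c,e), marked(e,e)}  (20 atoms)
goal ⊆ F2  ⇒  h_max = 2

2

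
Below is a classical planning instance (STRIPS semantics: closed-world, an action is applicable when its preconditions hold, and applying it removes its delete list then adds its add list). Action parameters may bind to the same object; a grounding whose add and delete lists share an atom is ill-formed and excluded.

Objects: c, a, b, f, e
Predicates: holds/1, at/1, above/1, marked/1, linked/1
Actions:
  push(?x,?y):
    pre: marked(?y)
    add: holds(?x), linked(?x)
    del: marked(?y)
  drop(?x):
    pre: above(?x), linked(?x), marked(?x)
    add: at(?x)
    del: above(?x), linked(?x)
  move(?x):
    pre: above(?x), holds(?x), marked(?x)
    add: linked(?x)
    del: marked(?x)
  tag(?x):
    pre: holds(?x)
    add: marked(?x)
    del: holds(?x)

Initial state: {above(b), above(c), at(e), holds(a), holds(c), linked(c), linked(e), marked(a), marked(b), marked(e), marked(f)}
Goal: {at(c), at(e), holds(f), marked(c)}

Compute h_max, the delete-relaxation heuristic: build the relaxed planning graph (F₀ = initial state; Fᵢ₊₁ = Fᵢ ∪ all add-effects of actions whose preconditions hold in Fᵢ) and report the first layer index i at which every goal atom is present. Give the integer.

2

F0 = init (11 atoms)
F1 = F0 ∪ {holds(b), holds(e), holds(f), linked(a), linked(b), linked(f), marked(c)}  (18 atoms)
F2 = F1 ∪ {at(b), at(c)}  (20 atoms)
goal ⊆ F2  ⇒  h_max = 2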